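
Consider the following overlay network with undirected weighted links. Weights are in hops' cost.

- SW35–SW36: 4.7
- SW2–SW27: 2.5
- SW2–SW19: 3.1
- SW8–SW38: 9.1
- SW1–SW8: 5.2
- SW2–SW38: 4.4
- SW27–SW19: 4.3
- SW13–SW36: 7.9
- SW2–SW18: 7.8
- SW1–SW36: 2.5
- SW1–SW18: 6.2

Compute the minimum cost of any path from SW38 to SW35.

21.5 hops' cost

Running Dijkstra from SW38:
SW38: 0
SW2: 4.4  (via SW38)
SW27: 6.9  (via SW2)
SW19: 7.5  (via SW2)
SW8: 9.1  (via SW38)
SW18: 12.2  (via SW2)
SW1: 14.3  (via SW8)
SW36: 16.8  (via SW1)
SW35: 21.5  (via SW36)
Shortest route: SW38 → SW8 → SW1 → SW36 → SW35 = 21.5 hops' cost.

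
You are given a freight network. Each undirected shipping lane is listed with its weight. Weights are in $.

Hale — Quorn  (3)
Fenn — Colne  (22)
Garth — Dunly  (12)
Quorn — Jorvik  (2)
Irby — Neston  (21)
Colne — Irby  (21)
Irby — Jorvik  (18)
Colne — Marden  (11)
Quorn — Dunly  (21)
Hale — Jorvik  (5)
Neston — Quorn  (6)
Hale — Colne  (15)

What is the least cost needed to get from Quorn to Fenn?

$40

Candidate routes:
Quorn - Jorvik - Hale - Colne - Fenn: 2+5+15+22 = 44
Quorn - Hale - Colne - Fenn: 3+15+22 = 40
Cheapest is Quorn - Hale - Colne - Fenn at $40.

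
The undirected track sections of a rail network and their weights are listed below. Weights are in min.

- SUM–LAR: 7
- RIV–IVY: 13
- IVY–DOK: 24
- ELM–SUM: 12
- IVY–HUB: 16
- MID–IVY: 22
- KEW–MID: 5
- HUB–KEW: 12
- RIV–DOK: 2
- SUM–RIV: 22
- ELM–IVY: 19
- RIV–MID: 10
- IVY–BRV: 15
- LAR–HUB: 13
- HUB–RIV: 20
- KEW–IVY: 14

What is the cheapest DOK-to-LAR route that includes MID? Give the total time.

42 min

Shortest DOK→MID: DOK–RIV–MID = 12
Best MID to LAR: MID–KEW–HUB–LAR costing 30
Total via MID: 12 + 30 = 42 min.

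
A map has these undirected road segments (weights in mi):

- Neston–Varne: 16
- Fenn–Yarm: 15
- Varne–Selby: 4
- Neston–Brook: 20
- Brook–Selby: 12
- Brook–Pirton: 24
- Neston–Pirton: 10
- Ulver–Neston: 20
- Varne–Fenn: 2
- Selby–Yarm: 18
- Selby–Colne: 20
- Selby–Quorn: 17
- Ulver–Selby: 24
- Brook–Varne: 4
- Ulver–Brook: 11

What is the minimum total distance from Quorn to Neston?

37 mi

Enumerating some paths:
Quorn - Selby - Varne - Brook - Neston: 17+4+4+20 = 45
Quorn - Selby - Varne - Neston: 17+4+16 = 37
Cheapest is Quorn - Selby - Varne - Neston at 37 mi.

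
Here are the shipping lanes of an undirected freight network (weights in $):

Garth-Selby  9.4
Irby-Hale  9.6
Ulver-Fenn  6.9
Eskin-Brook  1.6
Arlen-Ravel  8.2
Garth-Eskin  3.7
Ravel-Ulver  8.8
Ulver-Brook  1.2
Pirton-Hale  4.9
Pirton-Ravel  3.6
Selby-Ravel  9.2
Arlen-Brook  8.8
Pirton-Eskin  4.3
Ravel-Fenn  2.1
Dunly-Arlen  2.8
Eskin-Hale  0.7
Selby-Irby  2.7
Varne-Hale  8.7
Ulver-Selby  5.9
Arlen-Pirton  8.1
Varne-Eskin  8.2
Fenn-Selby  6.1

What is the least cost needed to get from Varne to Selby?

Compare a few routes:
Varne–Eskin–Hale–Irby–Selby: 8.2+0.7+9.6+2.7 = 21.2
Varne–Hale–Eskin–Brook–Ulver–Selby: 8.7+0.7+1.6+1.2+5.9 = 18.1
Varne–Hale–Irby–Selby: 8.7+9.6+2.7 = 21
Varne–Eskin–Brook–Ulver–Selby: 8.2+1.6+1.2+5.9 = 16.9
Cheapest is Varne–Eskin–Brook–Ulver–Selby at $16.9.

$16.9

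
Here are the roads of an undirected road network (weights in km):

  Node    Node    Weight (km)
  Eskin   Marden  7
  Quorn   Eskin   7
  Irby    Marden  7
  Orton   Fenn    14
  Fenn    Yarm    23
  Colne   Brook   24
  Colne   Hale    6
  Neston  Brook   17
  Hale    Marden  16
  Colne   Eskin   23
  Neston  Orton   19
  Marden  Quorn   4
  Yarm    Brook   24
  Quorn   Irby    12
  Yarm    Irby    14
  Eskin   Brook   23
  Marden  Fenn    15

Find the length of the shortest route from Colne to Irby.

Running Dijkstra from Colne:
Colne: 0
Hale: 6  (via Colne)
Marden: 22  (via Hale)
Eskin: 23  (via Colne)
Brook: 24  (via Colne)
Quorn: 26  (via Marden)
Irby: 29  (via Marden)
Shortest route: Colne–Hale–Marden–Irby = 29 km.

29 km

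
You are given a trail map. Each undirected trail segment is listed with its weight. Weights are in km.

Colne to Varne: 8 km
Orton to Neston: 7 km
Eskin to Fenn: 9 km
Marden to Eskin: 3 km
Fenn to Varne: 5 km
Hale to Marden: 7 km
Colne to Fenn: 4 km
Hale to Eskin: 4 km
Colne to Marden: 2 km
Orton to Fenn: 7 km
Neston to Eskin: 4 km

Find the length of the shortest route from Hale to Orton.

15 km

Candidate routes:
Hale–Eskin–Neston–Orton: 4+4+7 = 15
Hale–Eskin–Fenn–Orton: 4+9+7 = 20
Cheapest is Hale–Eskin–Neston–Orton at 15 km.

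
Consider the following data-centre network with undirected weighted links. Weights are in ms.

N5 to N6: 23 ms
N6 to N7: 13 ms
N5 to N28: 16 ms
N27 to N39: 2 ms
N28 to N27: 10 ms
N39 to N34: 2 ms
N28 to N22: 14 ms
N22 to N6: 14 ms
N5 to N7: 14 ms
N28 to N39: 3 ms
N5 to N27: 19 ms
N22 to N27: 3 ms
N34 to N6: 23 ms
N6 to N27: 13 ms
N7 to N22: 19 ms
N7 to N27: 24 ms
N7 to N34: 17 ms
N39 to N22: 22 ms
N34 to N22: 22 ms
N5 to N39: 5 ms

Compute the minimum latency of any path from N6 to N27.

Enumerating some paths:
N6 - N22 - N27: 14+3 = 17
N6 - N5 - N39 - N27: 23+5+2 = 30
N6 - N27: 13 = 13
N6 - N34 - N39 - N27: 23+2+2 = 27
The minimum is 13 ms via N6 - N27.

13 ms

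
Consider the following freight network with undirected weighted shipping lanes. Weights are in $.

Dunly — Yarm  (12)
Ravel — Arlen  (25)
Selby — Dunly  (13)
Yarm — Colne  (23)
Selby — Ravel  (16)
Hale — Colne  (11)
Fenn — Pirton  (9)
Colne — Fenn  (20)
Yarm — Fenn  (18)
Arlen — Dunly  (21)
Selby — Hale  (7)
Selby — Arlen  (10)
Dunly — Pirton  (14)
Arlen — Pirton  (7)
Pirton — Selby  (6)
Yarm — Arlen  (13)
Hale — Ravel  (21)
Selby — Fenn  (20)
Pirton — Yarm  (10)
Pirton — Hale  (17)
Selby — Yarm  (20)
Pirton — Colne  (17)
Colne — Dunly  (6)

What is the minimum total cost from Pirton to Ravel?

Running Dijkstra from Pirton:
Pirton: 0
Selby: 6  (via Pirton)
Arlen: 7  (via Pirton)
Fenn: 9  (via Pirton)
Yarm: 10  (via Pirton)
Hale: 13  (via Selby)
Dunly: 14  (via Pirton)
Colne: 17  (via Pirton)
Ravel: 22  (via Selby)
Shortest route: Pirton–Selby–Ravel = $22.

$22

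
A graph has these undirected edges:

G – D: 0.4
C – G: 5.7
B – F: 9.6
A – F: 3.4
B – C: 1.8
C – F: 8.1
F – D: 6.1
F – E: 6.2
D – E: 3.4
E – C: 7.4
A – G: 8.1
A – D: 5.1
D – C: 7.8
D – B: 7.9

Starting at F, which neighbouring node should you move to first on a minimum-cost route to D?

Compare a few routes:
F - D: 6.1 = 6.1
F - A - D: 3.4+5.1 = 8.5
F - E - D: 6.2+3.4 = 9.6
Cheapest is F - D at 6.1.
So from F the first move is to D.

D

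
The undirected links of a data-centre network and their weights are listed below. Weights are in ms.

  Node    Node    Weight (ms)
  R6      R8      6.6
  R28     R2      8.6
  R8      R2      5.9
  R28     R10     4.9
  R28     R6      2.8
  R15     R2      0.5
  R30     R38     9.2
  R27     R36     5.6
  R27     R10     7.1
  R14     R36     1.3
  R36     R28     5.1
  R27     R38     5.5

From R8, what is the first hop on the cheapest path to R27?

Candidate routes:
R8 → R6 → R28 → R10 → R27: 6.6+2.8+4.9+7.1 = 21.4
R8 → R2 → R28 → R36 → R27: 5.9+8.6+5.1+5.6 = 25.2
R8 → R6 → R28 → R36 → R27: 6.6+2.8+5.1+5.6 = 20.1
Cheapest is R8 → R6 → R28 → R36 → R27 at 20.1 ms.
So from R8 the first move is to R6.

R6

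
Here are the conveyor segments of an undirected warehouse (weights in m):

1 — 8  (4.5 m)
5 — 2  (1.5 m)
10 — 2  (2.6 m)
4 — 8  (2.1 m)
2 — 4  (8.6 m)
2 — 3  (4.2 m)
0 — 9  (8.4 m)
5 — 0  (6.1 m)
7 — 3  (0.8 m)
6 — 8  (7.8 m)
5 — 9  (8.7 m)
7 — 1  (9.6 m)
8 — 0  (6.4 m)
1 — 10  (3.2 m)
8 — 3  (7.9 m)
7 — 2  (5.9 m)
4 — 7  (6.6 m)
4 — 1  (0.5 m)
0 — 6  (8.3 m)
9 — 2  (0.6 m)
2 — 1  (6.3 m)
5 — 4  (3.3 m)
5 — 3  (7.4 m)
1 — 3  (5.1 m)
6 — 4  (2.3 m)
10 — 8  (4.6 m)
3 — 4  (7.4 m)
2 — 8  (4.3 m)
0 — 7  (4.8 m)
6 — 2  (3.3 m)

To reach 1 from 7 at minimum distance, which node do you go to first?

Candidate routes:
7 → 3 → 1: 0.8+5.1 = 5.9
7 → 4 → 1: 6.6+0.5 = 7.1
The minimum is 5.9 m via 7 → 3 → 1.
So from 7 the first move is to 3.

3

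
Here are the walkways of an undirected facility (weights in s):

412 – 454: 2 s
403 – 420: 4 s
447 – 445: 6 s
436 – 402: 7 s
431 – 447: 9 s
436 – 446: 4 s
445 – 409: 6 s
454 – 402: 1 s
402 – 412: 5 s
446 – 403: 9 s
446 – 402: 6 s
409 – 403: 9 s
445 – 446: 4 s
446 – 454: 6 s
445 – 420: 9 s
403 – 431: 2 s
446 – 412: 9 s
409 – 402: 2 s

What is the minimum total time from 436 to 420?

17 s

Enumerating some paths:
436–402–409–403–420: 7+2+9+4 = 22
436–402–409–445–420: 7+2+6+9 = 24
436–446–445–420: 4+4+9 = 17
The minimum is 17 s via 436–446–445–420.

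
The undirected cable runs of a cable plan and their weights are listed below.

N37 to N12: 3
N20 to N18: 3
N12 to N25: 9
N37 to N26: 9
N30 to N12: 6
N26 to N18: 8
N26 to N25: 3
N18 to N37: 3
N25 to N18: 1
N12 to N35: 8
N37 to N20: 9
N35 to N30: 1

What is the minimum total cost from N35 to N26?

17

Candidate routes:
N35–N12–N37–N18–N25–N26: 8+3+3+1+3 = 18
N35–N30–N12–N37–N26: 1+6+3+9 = 19
N35–N30–N12–N37–N18–N25–N26: 1+6+3+3+1+3 = 17
N35–N30–N12–N25–N26: 1+6+9+3 = 19
The minimum is 17 via N35–N30–N12–N37–N18–N25–N26.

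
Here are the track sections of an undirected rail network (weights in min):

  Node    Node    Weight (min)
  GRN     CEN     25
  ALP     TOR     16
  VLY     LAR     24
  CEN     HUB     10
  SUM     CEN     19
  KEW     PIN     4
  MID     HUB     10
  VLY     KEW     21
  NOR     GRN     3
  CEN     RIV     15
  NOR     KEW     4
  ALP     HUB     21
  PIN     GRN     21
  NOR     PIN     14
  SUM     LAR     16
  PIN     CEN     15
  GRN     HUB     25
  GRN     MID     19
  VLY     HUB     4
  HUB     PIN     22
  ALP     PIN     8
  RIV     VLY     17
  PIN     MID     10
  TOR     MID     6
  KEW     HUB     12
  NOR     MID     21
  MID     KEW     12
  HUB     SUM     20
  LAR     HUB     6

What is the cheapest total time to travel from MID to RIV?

31 min

Running Dijkstra from MID:
MID: 0
TOR: 6  (via MID)
PIN: 10  (via MID)
HUB: 10  (via MID)
KEW: 12  (via MID)
VLY: 14  (via HUB)
NOR: 16  (via KEW)
LAR: 16  (via HUB)
ALP: 18  (via PIN)
GRN: 19  (via MID)
CEN: 20  (via HUB)
SUM: 30  (via HUB)
RIV: 31  (via VLY)
Shortest route: MID → HUB → VLY → RIV = 31 min.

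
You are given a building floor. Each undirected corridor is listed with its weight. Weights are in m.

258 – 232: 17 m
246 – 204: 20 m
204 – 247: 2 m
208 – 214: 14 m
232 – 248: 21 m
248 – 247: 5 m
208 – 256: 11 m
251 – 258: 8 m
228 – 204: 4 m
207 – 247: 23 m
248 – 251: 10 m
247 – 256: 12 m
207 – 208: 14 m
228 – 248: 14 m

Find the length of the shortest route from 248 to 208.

28 m

Settle nodes by increasing distance from 248:
248: 0
247: 5  (via 248)
204: 7  (via 247)
251: 10  (via 248)
228: 11  (via 204)
256: 17  (via 247)
258: 18  (via 251)
232: 21  (via 248)
246: 27  (via 204)
208: 28  (via 256)
Shortest route: 248–247–256–208 = 28 m.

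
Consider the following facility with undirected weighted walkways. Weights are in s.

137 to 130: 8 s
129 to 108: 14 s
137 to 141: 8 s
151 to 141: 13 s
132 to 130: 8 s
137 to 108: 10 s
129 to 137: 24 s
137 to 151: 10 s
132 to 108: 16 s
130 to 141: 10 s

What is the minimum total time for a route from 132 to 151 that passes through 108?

36 s

Best 132 to 108: 132–108 costing 16
Best 108 to 151: 108–137–151 costing 20
Total via 108: 16 + 20 = 36 s.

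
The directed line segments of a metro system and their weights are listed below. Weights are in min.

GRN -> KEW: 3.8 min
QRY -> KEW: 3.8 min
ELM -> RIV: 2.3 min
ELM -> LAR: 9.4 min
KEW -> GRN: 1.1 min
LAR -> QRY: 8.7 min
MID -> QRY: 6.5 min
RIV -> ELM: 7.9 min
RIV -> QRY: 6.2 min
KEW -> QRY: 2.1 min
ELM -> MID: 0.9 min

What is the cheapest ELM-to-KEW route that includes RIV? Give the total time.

Shortest ELM→RIV: ELM–RIV = 2.3
Shortest RIV→KEW: RIV–QRY–KEW = 10
Total via RIV: 2.3 + 10 = 12.3 min.

12.3 min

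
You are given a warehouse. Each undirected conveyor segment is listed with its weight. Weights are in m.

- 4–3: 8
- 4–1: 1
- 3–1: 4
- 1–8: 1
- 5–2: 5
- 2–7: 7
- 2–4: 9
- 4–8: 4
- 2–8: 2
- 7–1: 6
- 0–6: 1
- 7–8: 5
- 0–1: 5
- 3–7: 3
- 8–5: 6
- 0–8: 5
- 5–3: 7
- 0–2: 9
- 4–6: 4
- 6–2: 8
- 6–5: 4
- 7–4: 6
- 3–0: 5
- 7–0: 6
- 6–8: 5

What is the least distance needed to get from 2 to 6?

Compare a few routes:
2–8–1–4–6: 2+1+1+4 = 8
2–8–0–6: 2+5+1 = 8
2–8–6: 2+5 = 7
Cheapest is 2–8–6 at 7 m.

7 m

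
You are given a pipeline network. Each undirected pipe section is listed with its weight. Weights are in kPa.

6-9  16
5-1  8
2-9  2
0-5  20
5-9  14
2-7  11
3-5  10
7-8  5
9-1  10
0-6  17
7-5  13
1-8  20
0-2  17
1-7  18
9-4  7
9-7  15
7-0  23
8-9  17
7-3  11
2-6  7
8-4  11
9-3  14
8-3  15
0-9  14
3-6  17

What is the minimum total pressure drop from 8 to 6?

23 kPa

Running Dijkstra from 8:
8: 0
7: 5  (via 8)
4: 11  (via 8)
3: 15  (via 8)
2: 16  (via 7)
9: 17  (via 8)
5: 18  (via 7)
1: 20  (via 8)
6: 23  (via 2)
Shortest route: 8–7–2–6 = 23 kPa.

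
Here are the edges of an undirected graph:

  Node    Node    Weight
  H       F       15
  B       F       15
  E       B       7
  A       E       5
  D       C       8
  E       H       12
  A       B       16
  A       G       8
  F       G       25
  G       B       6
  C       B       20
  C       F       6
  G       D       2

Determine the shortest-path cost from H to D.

Shortest distances from H:
H: 0
E: 12  (via H)
F: 15  (via H)
A: 17  (via E)
B: 19  (via E)
C: 21  (via F)
G: 25  (via A)
D: 27  (via G)
Shortest route: H → E → A → G → D = 27.

27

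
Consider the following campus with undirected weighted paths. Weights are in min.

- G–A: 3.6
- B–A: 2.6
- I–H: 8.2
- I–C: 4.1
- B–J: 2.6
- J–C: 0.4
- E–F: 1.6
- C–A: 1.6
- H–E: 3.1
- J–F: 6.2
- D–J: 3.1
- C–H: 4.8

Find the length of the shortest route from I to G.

Enumerating some paths:
I–H–C–A–G: 8.2+4.8+1.6+3.6 = 18.2
I–C–A–G: 4.1+1.6+3.6 = 9.3
I–C–J–B–A–G: 4.1+0.4+2.6+2.6+3.6 = 13.3
Cheapest is I–C–A–G at 9.3 min.

9.3 min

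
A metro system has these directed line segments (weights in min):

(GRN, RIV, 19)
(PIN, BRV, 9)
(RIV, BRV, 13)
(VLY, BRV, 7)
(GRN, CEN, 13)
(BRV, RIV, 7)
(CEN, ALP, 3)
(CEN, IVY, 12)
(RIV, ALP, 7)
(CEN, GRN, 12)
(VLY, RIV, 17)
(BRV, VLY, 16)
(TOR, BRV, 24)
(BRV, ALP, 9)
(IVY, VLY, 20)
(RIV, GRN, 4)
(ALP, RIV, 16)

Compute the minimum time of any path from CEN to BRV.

32 min

Settle nodes by increasing distance from CEN:
CEN: 0
ALP: 3  (via CEN)
IVY: 12  (via CEN)
GRN: 12  (via CEN)
RIV: 19  (via ALP)
VLY: 32  (via IVY)
BRV: 32  (via RIV)
Shortest route: CEN → ALP → RIV → BRV = 32 min.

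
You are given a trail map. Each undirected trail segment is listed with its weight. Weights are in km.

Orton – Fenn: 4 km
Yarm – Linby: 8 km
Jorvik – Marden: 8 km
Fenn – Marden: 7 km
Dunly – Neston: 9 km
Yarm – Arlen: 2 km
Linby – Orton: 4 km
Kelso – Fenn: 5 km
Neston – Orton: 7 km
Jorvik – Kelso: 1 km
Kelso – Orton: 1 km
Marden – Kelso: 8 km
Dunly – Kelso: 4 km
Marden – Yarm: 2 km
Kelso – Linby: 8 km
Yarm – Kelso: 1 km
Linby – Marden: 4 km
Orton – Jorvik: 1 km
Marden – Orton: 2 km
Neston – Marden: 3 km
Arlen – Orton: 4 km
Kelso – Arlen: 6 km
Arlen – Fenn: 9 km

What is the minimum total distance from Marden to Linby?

4 km

Running Dijkstra from Marden:
Marden: 0
Orton: 2  (via Marden)
Yarm: 2  (via Marden)
Jorvik: 3  (via Orton)
Kelso: 3  (via Orton)
Neston: 3  (via Marden)
Arlen: 4  (via Yarm)
Linby: 4  (via Marden)
Shortest route: Marden–Linby = 4 km.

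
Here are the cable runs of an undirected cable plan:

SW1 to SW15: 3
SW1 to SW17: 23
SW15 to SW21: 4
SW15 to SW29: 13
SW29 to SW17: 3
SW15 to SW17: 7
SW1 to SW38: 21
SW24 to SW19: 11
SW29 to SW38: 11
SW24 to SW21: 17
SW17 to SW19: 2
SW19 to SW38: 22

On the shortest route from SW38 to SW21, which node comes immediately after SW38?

SW29

Candidate routes:
SW38–SW19–SW17–SW15–SW21: 22+2+7+4 = 35
SW38–SW29–SW15–SW21: 11+13+4 = 28
SW38–SW29–SW17–SW15–SW21: 11+3+7+4 = 25
SW38–SW1–SW15–SW21: 21+3+4 = 28
Cheapest is SW38–SW29–SW17–SW15–SW21 at 25.
So from SW38 the first move is to SW29.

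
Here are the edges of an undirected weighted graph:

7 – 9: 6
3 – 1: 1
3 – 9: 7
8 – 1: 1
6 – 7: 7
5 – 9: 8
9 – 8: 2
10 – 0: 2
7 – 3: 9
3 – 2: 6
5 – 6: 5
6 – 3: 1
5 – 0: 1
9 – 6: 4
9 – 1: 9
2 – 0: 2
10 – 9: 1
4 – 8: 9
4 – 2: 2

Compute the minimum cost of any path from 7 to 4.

13

Enumerating some paths:
7 - 9 - 10 - 0 - 2 - 4: 6+1+2+2+2 = 13
7 - 3 - 2 - 4: 9+6+2 = 17
7 - 6 - 3 - 2 - 4: 7+1+6+2 = 16
7 - 6 - 5 - 0 - 2 - 4: 7+5+1+2+2 = 17
Cheapest is 7 - 9 - 10 - 0 - 2 - 4 at 13.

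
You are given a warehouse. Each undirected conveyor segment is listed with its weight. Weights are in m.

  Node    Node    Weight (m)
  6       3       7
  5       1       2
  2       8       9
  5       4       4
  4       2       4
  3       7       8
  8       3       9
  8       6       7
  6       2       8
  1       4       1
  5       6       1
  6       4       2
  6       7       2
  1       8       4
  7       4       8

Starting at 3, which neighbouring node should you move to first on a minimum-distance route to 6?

Compare a few routes:
3–6: 7 = 7
3–7–6: 8+2 = 10
Cheapest is 3–6 at 7 m.
So from 3 the first move is to 6.

6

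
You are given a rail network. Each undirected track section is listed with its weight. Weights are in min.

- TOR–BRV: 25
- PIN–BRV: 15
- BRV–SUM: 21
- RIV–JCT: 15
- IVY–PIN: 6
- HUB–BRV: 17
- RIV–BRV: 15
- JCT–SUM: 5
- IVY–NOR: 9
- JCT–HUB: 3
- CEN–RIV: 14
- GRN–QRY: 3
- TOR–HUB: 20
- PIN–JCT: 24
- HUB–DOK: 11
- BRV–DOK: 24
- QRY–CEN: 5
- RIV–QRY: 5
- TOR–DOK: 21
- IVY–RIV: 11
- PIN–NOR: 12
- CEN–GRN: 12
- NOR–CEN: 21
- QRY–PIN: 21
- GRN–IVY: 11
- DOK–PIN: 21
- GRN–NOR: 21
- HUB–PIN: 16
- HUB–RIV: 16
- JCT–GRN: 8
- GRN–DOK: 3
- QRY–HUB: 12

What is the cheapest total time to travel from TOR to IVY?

35 min

Settle nodes by increasing distance from TOR:
TOR: 0
HUB: 20  (via TOR)
DOK: 21  (via TOR)
JCT: 23  (via HUB)
GRN: 24  (via DOK)
BRV: 25  (via TOR)
QRY: 27  (via GRN)
SUM: 28  (via JCT)
CEN: 32  (via QRY)
RIV: 32  (via QRY)
IVY: 35  (via GRN)
Shortest route: TOR–DOK–GRN–IVY = 35 min.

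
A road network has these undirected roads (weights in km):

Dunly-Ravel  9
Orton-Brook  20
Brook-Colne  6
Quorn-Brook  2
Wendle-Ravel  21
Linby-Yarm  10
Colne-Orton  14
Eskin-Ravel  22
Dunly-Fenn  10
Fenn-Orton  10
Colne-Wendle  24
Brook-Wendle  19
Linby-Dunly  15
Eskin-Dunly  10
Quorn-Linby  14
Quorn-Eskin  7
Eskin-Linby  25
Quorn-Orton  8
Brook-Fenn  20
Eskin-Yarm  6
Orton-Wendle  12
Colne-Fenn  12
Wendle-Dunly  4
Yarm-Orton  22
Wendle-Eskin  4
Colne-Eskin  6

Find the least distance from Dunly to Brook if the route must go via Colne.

20 km

Shortest Dunly→Colne: Dunly → Wendle → Eskin → Colne = 14
Shortest Colne→Brook: Colne → Brook = 6
Total via Colne: 14 + 6 = 20 km.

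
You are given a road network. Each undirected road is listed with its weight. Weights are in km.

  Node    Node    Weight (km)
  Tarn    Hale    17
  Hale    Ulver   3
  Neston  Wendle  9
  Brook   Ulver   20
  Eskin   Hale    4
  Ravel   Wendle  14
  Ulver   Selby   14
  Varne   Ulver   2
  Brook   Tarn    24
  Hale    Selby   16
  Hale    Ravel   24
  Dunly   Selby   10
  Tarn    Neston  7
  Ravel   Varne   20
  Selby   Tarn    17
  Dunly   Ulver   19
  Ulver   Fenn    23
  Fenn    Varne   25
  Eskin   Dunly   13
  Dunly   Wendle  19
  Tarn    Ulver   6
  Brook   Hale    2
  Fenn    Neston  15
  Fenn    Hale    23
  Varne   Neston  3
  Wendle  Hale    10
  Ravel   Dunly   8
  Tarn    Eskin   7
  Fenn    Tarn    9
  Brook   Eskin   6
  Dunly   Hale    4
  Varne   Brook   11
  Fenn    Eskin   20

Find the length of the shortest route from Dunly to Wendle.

14 km

Shortest distances from Dunly:
Dunly: 0
Hale: 4  (via Dunly)
Brook: 6  (via Hale)
Ulver: 7  (via Hale)
Ravel: 8  (via Dunly)
Eskin: 8  (via Hale)
Varne: 9  (via Ulver)
Selby: 10  (via Dunly)
Neston: 12  (via Varne)
Tarn: 13  (via Ulver)
Wendle: 14  (via Hale)
Shortest route: Dunly → Hale → Wendle = 14 km.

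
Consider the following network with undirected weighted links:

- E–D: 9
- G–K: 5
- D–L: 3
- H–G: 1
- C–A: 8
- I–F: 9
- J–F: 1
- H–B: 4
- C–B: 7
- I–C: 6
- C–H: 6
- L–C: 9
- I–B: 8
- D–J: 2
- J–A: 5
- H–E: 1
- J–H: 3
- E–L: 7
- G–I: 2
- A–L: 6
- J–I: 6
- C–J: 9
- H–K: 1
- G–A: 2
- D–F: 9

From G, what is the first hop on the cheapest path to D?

H

Enumerating some paths:
G → H → E → D: 1+1+9 = 11
G → H → J → D: 1+3+2 = 6
G → A → J → D: 2+5+2 = 9
G → I → J → D: 2+6+2 = 10
Cheapest is G → H → J → D at 6.
So from G the first move is to H.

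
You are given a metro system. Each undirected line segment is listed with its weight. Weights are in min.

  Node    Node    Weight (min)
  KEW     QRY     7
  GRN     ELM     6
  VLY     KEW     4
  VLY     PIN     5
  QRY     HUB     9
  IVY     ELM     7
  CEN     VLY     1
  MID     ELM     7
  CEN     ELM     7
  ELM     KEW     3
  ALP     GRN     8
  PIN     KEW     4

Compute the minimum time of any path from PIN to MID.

14 min

Compare a few routes:
PIN - KEW - VLY - CEN - ELM - MID: 4+4+1+7+7 = 23
PIN - KEW - ELM - MID: 4+3+7 = 14
PIN - VLY - KEW - ELM - MID: 5+4+3+7 = 19
PIN - VLY - CEN - ELM - MID: 5+1+7+7 = 20
Cheapest is PIN - KEW - ELM - MID at 14 min.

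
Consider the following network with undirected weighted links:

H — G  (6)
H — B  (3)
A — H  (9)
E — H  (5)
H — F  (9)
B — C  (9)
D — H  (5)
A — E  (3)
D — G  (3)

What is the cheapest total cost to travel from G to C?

Settle nodes by increasing distance from G:
G: 0
D: 3  (via G)
H: 6  (via G)
B: 9  (via H)
E: 11  (via H)
A: 14  (via E)
F: 15  (via H)
C: 18  (via B)
Shortest route: G → H → B → C = 18.

18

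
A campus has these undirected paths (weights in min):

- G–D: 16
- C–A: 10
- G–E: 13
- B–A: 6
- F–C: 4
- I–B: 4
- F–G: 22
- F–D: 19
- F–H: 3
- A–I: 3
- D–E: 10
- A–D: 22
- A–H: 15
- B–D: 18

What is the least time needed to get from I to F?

Candidate routes:
I → A → C → F: 3+10+4 = 17
I → A → H → F: 3+15+3 = 21
I → B → A → C → F: 4+6+10+4 = 24
I → B → A → H → F: 4+6+15+3 = 28
Cheapest is I → A → C → F at 17 min.

17 min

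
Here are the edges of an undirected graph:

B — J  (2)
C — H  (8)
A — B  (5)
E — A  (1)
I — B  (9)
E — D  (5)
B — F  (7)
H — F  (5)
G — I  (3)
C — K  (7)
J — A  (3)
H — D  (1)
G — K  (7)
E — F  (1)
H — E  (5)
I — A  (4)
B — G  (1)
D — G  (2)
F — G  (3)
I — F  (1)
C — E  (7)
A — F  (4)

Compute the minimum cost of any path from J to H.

Candidate routes:
J - A - E - F - H: 3+1+1+5 = 10
J - A - E - H: 3+1+5 = 9
J - B - G - D - H: 2+1+2+1 = 6
Cheapest is J - B - G - D - H at 6.

6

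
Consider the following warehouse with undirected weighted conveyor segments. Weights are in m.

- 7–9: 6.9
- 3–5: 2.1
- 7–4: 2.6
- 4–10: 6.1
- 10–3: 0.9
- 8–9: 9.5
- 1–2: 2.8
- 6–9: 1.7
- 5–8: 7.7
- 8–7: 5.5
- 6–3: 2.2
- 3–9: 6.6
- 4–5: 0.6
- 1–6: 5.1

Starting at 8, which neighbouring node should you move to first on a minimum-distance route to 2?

9

Enumerating some paths:
8 → 9 → 6 → 1 → 2: 9.5+1.7+5.1+2.8 = 19.1
8 → 5 → 3 → 6 → 1 → 2: 7.7+2.1+2.2+5.1+2.8 = 19.9
Cheapest is 8 → 9 → 6 → 1 → 2 at 19.1 m.
So from 8 the first move is to 9.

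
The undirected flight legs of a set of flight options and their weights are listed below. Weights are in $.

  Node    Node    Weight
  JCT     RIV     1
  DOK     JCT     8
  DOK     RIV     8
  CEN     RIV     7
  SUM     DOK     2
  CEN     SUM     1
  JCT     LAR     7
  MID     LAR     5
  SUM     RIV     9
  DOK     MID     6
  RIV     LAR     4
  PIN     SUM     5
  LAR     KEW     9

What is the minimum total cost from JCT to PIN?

Settle nodes by increasing distance from JCT:
JCT: 0
RIV: 1  (via JCT)
LAR: 5  (via RIV)
CEN: 8  (via RIV)
DOK: 8  (via JCT)
SUM: 9  (via CEN)
MID: 10  (via LAR)
KEW: 14  (via LAR)
PIN: 14  (via SUM)
Shortest route: JCT–RIV–CEN–SUM–PIN = $14.

$14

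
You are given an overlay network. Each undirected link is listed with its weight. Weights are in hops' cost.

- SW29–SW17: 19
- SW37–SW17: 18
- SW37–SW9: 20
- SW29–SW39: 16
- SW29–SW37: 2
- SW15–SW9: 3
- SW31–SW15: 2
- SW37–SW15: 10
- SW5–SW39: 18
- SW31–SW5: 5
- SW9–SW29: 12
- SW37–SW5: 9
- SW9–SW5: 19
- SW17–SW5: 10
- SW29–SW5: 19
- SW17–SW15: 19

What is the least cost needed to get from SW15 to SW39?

25 hops' cost

Enumerating some paths:
SW15 → SW37 → SW29 → SW39: 10+2+16 = 28
SW15 → SW9 → SW29 → SW39: 3+12+16 = 31
SW15 → SW31 → SW5 → SW39: 2+5+18 = 25
SW15 → SW31 → SW5 → SW37 → SW29 → SW39: 2+5+9+2+16 = 34
Cheapest is SW15 → SW31 → SW5 → SW39 at 25 hops' cost.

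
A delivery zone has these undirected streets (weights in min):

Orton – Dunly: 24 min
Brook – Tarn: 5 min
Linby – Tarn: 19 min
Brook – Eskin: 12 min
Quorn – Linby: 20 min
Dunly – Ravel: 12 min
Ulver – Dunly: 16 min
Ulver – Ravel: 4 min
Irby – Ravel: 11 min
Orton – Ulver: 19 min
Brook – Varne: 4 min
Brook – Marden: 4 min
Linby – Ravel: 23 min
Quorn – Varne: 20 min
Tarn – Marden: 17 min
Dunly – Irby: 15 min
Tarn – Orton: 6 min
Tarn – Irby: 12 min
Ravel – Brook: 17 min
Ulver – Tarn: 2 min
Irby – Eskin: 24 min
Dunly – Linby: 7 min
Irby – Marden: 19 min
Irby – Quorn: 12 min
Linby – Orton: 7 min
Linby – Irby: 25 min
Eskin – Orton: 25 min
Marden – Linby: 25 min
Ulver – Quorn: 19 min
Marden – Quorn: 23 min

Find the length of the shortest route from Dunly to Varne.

Candidate routes:
Dunly–Ravel–Brook–Varne: 12+17+4 = 33
Dunly–Ulver–Tarn–Brook–Varne: 16+2+5+4 = 27
Dunly–Linby–Orton–Tarn–Brook–Varne: 7+7+6+5+4 = 29
The minimum is 27 min via Dunly–Ulver–Tarn–Brook–Varne.

27 min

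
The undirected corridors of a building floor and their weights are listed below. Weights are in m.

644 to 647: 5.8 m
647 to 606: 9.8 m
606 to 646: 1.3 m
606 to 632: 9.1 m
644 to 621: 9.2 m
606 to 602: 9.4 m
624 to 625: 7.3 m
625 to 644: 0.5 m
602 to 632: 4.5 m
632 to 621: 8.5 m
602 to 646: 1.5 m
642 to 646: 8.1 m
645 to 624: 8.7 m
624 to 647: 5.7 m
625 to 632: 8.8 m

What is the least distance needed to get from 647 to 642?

Compare a few routes:
647–644–625–632–602–646–642: 5.8+0.5+8.8+4.5+1.5+8.1 = 29.2
647–606–646–642: 9.8+1.3+8.1 = 19.2
647–606–602–646–642: 9.8+9.4+1.5+8.1 = 28.8
The minimum is 19.2 m via 647–606–646–642.

19.2 m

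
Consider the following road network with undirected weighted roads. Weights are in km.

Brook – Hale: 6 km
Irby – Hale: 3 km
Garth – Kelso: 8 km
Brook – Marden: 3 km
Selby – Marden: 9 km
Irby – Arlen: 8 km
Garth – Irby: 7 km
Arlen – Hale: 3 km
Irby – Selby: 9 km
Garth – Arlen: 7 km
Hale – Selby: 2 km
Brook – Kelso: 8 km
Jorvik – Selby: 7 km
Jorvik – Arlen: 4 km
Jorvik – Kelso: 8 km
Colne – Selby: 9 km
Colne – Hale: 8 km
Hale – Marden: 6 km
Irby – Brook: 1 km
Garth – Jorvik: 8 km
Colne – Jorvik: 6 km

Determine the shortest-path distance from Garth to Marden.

11 km

Running Dijkstra from Garth:
Garth: 0
Irby: 7  (via Garth)
Arlen: 7  (via Garth)
Jorvik: 8  (via Garth)
Brook: 8  (via Irby)
Kelso: 8  (via Garth)
Hale: 10  (via Irby)
Marden: 11  (via Brook)
Shortest route: Garth → Irby → Brook → Marden = 11 km.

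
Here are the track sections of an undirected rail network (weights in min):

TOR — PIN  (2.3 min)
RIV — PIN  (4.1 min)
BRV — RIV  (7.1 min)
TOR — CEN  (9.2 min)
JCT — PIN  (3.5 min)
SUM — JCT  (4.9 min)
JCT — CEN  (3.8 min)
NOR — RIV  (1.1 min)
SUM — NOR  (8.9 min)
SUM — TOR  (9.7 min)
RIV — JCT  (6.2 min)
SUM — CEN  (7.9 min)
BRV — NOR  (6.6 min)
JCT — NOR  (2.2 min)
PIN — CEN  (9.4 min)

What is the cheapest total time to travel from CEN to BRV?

Settle nodes by increasing distance from CEN:
CEN: 0
JCT: 3.8  (via CEN)
NOR: 6  (via JCT)
RIV: 7.1  (via NOR)
PIN: 7.3  (via JCT)
SUM: 7.9  (via CEN)
TOR: 9.2  (via CEN)
BRV: 12.6  (via NOR)
Shortest route: CEN–JCT–NOR–BRV = 12.6 min.

12.6 min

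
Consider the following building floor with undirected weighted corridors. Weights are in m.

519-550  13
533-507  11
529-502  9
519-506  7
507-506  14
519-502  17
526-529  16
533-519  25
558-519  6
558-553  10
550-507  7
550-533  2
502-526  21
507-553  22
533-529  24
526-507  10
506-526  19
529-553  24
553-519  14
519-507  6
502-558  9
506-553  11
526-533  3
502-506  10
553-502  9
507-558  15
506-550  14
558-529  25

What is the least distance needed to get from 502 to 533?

24 m

Enumerating some paths:
502 → 526 → 533: 21+3 = 24
502 → 529 → 526 → 533: 9+16+3 = 28
502 → 506 → 550 → 533: 10+14+2 = 26
The minimum is 24 m via 502 → 526 → 533.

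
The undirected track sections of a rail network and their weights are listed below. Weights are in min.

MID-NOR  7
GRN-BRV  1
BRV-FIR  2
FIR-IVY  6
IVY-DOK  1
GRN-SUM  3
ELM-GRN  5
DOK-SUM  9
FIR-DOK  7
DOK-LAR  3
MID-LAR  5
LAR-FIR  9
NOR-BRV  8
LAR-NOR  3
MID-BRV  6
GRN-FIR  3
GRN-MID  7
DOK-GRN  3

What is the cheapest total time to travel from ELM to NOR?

14 min

Candidate routes:
ELM–GRN–BRV–NOR: 5+1+8 = 14
ELM–GRN–FIR–BRV–NOR: 5+3+2+8 = 18
ELM–GRN–MID–NOR: 5+7+7 = 19
ELM–GRN–BRV–MID–NOR: 5+1+6+7 = 19
Cheapest is ELM–GRN–BRV–NOR at 14 min.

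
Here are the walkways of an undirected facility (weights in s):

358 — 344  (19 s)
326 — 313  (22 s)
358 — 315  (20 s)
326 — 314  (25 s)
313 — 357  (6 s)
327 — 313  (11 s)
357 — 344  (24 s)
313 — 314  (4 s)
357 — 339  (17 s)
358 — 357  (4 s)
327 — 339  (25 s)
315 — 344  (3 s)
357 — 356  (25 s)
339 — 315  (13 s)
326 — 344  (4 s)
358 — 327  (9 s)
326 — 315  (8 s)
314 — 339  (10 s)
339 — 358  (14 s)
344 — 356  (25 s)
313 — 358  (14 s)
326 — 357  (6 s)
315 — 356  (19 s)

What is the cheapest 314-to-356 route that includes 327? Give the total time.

53 s

Best 314 to 327: 314 → 313 → 327 costing 15
Shortest 327→356: 327 → 358 → 357 → 356 = 38
Total via 327: 15 + 38 = 53 s.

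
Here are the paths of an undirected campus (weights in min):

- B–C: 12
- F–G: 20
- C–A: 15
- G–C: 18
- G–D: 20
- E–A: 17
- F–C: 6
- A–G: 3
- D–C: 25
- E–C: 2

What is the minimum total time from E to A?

Compare a few routes:
E - A: 17 = 17
E - C - G - A: 2+18+3 = 23
Cheapest is E - A at 17 min.

17 min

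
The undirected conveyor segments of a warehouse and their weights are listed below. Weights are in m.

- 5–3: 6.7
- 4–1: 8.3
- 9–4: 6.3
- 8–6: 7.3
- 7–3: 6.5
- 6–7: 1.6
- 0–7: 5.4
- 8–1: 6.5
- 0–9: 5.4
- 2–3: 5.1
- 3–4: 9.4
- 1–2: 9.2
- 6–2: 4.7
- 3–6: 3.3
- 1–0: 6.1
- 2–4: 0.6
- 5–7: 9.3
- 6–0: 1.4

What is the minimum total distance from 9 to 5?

16.8 m

Enumerating some paths:
9 → 0 → 6 → 7 → 5: 5.4+1.4+1.6+9.3 = 17.7
9 → 4 → 2 → 3 → 5: 6.3+0.6+5.1+6.7 = 18.7
9 → 0 → 6 → 3 → 5: 5.4+1.4+3.3+6.7 = 16.8
The minimum is 16.8 m via 9 → 0 → 6 → 3 → 5.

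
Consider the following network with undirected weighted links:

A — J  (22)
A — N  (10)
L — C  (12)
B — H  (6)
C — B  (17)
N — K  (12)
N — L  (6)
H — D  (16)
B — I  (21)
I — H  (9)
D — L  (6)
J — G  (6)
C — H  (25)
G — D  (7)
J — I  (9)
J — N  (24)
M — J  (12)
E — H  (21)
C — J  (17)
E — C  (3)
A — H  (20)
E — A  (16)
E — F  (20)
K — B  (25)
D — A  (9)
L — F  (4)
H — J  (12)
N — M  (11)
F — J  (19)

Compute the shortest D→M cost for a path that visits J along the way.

Best D to J: D–G–J costing 13
Shortest J→M: J–M = 12
Total via J: 13 + 12 = 25.

25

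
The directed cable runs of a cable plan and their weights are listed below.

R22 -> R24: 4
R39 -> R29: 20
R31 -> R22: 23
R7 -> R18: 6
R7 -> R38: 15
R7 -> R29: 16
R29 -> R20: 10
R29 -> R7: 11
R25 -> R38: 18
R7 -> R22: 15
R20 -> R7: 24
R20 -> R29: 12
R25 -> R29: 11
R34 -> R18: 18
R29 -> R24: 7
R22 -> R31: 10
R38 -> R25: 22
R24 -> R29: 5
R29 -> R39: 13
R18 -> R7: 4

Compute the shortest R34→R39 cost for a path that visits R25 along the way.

83

Shortest R34→R25: R34 → R18 → R7 → R38 → R25 = 59
Best R25 to R39: R25 → R29 → R39 costing 24
Total via R25: 59 + 24 = 83.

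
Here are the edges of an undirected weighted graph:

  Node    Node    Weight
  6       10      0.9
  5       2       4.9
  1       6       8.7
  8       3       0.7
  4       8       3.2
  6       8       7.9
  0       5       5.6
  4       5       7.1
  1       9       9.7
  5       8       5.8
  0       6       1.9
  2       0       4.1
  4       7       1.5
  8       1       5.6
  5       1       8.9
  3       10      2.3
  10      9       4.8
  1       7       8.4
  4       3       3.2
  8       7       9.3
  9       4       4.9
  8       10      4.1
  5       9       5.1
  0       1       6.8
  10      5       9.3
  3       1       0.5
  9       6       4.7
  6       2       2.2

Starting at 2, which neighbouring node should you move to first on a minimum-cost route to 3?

6

Candidate routes:
2–6–10–8–3: 2.2+0.9+4.1+0.7 = 7.9
2–6–10–3: 2.2+0.9+2.3 = 5.4
Cheapest is 2–6–10–3 at 5.4.
So from 2 the first move is to 6.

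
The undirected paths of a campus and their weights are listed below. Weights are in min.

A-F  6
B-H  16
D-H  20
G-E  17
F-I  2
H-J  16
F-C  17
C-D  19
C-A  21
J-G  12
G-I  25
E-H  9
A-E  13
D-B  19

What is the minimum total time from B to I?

46 min

Candidate routes:
B → H → E → A → F → I: 16+9+13+6+2 = 46
B → D → C → F → I: 19+19+17+2 = 57
Cheapest is B → H → E → A → F → I at 46 min.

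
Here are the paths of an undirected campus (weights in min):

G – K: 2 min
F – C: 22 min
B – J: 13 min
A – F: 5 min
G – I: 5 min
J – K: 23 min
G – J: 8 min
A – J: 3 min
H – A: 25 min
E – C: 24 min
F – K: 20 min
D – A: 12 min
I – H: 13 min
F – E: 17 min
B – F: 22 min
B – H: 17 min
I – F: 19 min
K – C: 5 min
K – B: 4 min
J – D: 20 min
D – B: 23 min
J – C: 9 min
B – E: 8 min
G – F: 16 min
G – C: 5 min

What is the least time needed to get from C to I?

10 min

Shortest distances from C:
C: 0
G: 5  (via C)
K: 5  (via C)
B: 9  (via K)
J: 9  (via C)
I: 10  (via G)
Shortest route: C → G → I = 10 min.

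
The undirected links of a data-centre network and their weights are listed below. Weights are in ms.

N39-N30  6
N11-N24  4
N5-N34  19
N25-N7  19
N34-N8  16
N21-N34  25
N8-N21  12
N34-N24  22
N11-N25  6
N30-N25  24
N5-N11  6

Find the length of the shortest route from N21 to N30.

80 ms

Enumerating some paths:
N21 - N34 - N24 - N11 - N25 - N30: 25+22+4+6+24 = 81
N21 - N34 - N5 - N11 - N25 - N30: 25+19+6+6+24 = 80
N21 - N8 - N34 - N5 - N11 - N25 - N30: 12+16+19+6+6+24 = 83
Cheapest is N21 - N34 - N5 - N11 - N25 - N30 at 80 ms.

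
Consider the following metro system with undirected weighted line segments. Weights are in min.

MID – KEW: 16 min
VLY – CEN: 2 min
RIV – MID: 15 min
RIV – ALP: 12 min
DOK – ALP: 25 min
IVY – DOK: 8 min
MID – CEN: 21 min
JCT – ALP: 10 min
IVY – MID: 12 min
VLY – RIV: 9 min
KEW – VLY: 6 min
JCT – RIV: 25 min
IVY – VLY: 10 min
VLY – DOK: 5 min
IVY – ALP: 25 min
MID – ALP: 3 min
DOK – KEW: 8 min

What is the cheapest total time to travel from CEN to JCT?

Shortest distances from CEN:
CEN: 0
VLY: 2  (via CEN)
DOK: 7  (via VLY)
KEW: 8  (via VLY)
RIV: 11  (via VLY)
IVY: 12  (via VLY)
MID: 21  (via CEN)
ALP: 23  (via RIV)
JCT: 33  (via ALP)
Shortest route: CEN–VLY–RIV–ALP–JCT = 33 min.

33 min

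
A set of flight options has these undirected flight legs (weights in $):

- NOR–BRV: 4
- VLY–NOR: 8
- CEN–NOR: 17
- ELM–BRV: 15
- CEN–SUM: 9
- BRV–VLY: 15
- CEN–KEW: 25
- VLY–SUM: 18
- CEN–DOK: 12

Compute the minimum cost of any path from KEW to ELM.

Compare a few routes:
KEW → CEN → SUM → VLY → BRV → ELM: 25+9+18+15+15 = 82
KEW → CEN → SUM → VLY → NOR → BRV → ELM: 25+9+18+8+4+15 = 79
KEW → CEN → NOR → BRV → ELM: 25+17+4+15 = 61
KEW → CEN → NOR → VLY → BRV → ELM: 25+17+8+15+15 = 80
Cheapest is KEW → CEN → NOR → BRV → ELM at $61.

$61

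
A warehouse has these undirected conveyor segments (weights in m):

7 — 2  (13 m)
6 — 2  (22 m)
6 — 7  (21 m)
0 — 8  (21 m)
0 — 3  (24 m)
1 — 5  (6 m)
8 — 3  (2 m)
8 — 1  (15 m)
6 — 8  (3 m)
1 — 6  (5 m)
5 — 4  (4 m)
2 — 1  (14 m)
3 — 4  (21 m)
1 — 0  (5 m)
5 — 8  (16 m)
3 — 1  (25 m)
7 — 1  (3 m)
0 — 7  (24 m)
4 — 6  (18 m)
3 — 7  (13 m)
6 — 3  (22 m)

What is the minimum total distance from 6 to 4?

Compare a few routes:
6–1–5–4: 5+6+4 = 15
6–4: 18 = 18
6–8–5–4: 3+16+4 = 23
The minimum is 15 m via 6–1–5–4.

15 m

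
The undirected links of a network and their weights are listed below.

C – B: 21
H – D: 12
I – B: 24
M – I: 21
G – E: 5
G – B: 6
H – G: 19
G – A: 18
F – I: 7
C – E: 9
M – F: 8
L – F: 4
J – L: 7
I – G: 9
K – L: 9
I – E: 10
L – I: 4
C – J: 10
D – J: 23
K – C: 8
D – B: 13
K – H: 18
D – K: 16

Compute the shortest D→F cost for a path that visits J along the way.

Best D to J: D → J costing 23
Best J to F: J → L → F costing 11
Total via J: 23 + 11 = 34.

34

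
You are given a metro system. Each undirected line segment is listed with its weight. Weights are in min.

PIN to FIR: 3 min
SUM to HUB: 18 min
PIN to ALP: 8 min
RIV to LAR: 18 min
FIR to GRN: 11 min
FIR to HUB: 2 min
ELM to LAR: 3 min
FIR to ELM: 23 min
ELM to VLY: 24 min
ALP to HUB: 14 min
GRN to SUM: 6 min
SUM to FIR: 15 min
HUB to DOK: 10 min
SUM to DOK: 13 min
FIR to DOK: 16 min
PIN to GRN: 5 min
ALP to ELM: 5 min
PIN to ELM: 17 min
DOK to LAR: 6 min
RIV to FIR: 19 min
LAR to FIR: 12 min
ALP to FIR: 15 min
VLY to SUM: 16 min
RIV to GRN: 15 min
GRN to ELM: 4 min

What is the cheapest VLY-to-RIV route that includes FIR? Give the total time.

49 min

Best VLY to FIR: VLY–SUM–GRN–PIN–FIR costing 30
Shortest FIR→RIV: FIR–RIV = 19
Total via FIR: 30 + 19 = 49 min.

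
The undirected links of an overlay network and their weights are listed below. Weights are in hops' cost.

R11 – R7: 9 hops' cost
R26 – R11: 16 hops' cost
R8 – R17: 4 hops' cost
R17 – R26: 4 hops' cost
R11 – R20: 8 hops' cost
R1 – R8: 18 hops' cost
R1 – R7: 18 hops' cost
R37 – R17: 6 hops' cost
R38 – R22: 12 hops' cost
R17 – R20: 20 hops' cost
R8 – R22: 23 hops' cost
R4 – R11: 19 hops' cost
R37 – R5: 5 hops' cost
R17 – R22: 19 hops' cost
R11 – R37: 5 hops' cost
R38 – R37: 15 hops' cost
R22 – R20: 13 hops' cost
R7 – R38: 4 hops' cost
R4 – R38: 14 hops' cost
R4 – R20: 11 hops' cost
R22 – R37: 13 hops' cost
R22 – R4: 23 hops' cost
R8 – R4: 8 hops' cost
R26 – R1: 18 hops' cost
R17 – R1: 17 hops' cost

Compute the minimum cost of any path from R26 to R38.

Compare a few routes:
R26 → R17 → R8 → R4 → R38: 4+4+8+14 = 30
R26 → R17 → R37 → R38: 4+6+15 = 25
R26 → R17 → R37 → R11 → R7 → R38: 4+6+5+9+4 = 28
R26 → R11 → R7 → R38: 16+9+4 = 29
Cheapest is R26 → R17 → R37 → R38 at 25 hops' cost.

25 hops' cost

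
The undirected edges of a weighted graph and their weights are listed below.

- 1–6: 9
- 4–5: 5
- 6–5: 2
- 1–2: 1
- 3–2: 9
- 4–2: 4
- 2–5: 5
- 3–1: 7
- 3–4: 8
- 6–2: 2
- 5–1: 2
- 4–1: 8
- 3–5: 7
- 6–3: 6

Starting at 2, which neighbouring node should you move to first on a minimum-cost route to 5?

Compare a few routes:
2–6–5: 2+2 = 4
2–1–5: 1+2 = 3
Cheapest is 2–1–5 at 3.
So from 2 the first move is to 1.

1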